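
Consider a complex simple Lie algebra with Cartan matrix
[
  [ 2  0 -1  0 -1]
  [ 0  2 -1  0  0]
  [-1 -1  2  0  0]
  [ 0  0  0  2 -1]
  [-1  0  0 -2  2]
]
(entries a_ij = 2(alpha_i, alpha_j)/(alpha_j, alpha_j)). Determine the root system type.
type B_5

The matrix has rank 5 with 2's on the diagonal. Reading the off-diagonal entries as Dynkin edges (a single edge where a_ij = a_ji = -1; a double or triple edge where a_ij * a_ji = 2 or 3), the diagram is a chain of 5 nodes with a double edge at one end; the terminal node there is the unique short simple root (B_5). One simple-root ordering that puts it in standard form is (alpha_2, alpha_3, alpha_1, alpha_5, alpha_4). So the algebra is type B_5, i.e. so(11).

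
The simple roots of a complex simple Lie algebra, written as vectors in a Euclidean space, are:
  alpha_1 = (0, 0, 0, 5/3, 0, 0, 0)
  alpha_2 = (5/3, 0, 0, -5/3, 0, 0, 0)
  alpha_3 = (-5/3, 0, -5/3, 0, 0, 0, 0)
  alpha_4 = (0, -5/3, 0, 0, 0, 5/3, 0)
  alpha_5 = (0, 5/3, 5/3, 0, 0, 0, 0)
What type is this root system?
B_5

Compute the Cartan integers a_ij = 2(alpha_i, alpha_j)/(alpha_j, alpha_j); the resulting 5x5 Cartan matrix is
[[2, -1, 0, 0, 0], [-2, 2, -1, 0, 0], [0, -1, 2, 0, -1], [0, 0, 0, 2, -1], [0, 0, -1, -1, 2]].
The roots have two lengths (squared-length ratio 2:1); the short ones are alpha_{1}. The associated Dynkin diagram is a chain of 5 nodes with a double edge at one end; the terminal node there is the unique short simple root (B_5), so the type is B_5 (the algebra so(11)).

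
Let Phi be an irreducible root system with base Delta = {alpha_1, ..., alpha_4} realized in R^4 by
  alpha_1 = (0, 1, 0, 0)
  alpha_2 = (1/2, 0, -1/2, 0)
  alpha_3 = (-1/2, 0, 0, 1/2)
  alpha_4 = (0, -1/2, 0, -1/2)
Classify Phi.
Compute the Cartan integers a_ij = 2(alpha_i, alpha_j)/(alpha_j, alpha_j); the resulting 4x4 Cartan matrix is
[[2, 0, 0, -2], [0, 2, -1, 0], [0, -1, 2, -1], [-1, 0, -1, 2]].
The roots have two lengths (squared-length ratio 2:1); the short ones are alpha_{2,3,4}. The associated Dynkin diagram is a chain of 4 nodes with a double edge at one end; the terminal node there is the unique long simple root (C_4), so the type is C_4 (the algebra sp(8)).

C4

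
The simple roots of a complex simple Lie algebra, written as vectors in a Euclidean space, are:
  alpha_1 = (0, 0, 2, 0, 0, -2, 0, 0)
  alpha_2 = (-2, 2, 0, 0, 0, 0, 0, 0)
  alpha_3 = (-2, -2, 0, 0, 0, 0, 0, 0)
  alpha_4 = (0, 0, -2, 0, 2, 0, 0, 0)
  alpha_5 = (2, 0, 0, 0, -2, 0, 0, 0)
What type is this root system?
D5

Compute the Cartan integers a_ij = 2(alpha_i, alpha_j)/(alpha_j, alpha_j); the resulting 5x5 Cartan matrix is
[[2, 0, 0, -1, 0], [0, 2, 0, 0, -1], [0, 0, 2, 0, -1], [-1, 0, 0, 2, -1], [0, -1, -1, -1, 2]].
All simple roots have the same length, so the diagram is simply laced. The associated Dynkin diagram is a chain of 3 nodes with a fork of two nodes at one end (D_5), so the type is D_5 (the algebra so(10)).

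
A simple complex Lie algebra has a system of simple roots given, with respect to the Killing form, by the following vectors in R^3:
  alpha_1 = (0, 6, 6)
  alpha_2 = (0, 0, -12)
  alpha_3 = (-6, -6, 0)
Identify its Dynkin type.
Compute the Cartan integers a_ij = 2(alpha_i, alpha_j)/(alpha_j, alpha_j); the resulting 3x3 Cartan matrix is
[[2, -1, -1], [-2, 2, 0], [-1, 0, 2]].
The roots have two lengths (squared-length ratio 2:1); the short ones are alpha_{1,3}. The associated Dynkin diagram is a chain of 3 nodes with a double edge at one end; the terminal node there is the unique long simple root (C_3), so the type is C_3 (the algebra sp(6)).

C3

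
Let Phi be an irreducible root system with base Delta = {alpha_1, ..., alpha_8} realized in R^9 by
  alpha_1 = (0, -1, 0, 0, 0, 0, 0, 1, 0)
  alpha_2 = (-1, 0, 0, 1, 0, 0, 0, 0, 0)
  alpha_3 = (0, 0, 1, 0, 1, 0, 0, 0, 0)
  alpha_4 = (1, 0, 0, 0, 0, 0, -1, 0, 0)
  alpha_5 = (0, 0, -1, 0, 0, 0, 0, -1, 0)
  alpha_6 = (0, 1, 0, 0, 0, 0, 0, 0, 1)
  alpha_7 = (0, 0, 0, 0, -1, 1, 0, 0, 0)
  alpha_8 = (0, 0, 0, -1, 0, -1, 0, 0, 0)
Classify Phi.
A_8

Compute the Cartan integers a_ij = 2(alpha_i, alpha_j)/(alpha_j, alpha_j); the resulting 8x8 Cartan matrix is
[[2, 0, 0, 0, -1, -1, 0, 0], [0, 2, 0, -1, 0, 0, 0, -1], [0, 0, 2, 0, -1, 0, -1, 0], [0, -1, 0, 2, 0, 0, 0, 0], [-1, 0, -1, 0, 2, 0, 0, 0], [-1, 0, 0, 0, 0, 2, 0, 0], [0, 0, -1, 0, 0, 0, 2, -1], [0, -1, 0, 0, 0, 0, -1, 2]].
All simple roots have the same length, so the diagram is simply laced. The associated Dynkin diagram is a chain of 8 nodes with single edges (A_8), so the type is A_8 (the algebra sl(9)).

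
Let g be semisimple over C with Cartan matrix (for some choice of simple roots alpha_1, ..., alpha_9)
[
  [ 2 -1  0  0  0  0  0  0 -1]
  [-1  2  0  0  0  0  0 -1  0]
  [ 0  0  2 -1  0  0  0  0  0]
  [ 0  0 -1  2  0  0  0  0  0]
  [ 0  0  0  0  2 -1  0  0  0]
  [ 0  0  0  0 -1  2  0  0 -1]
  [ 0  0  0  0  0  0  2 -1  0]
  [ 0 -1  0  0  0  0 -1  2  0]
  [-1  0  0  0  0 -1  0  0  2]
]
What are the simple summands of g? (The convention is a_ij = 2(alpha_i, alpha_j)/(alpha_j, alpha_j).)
A_2 (sl(3)) + A_7 (sl(8))

The diagram associated to this matrix has two connected components: the simple roots {alpha_3, alpha_4} form a chain of 2 nodes with single edges (A_2), and {alpha_1, alpha_2, alpha_5, alpha_6, alpha_7, alpha_8, alpha_9} form a chain of 7 nodes with single edges (A_7). A semisimple Lie algebra decomposes uniquely as the direct sum of simple ideals, one per connected component of its Dynkin diagram, so g ≅ A_2 ⊕ A_7 (dimension 8 + 63 = 71).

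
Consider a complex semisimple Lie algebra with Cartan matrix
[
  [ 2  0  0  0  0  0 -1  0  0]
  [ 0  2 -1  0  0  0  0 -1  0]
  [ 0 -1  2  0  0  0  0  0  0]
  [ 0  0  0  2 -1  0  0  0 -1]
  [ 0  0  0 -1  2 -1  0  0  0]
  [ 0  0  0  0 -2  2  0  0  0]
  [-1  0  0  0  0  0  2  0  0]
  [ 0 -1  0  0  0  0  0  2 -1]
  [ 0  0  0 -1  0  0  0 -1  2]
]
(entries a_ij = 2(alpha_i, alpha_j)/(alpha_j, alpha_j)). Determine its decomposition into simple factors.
A_2 + C_7

The diagram associated to this matrix has two connected components: the simple roots {alpha_1, alpha_7} form a chain of 2 nodes with single edges (A_2), and {alpha_2, alpha_3, alpha_4, alpha_5, alpha_6, alpha_8, alpha_9} form a chain of 7 nodes with a double edge at one end; the terminal node there is the unique long simple root (C_7). A semisimple Lie algebra decomposes uniquely as the direct sum of simple ideals, one per connected component of its Dynkin diagram, so g ≅ A_2 ⊕ C_7 (dimension 8 + 105 = 113).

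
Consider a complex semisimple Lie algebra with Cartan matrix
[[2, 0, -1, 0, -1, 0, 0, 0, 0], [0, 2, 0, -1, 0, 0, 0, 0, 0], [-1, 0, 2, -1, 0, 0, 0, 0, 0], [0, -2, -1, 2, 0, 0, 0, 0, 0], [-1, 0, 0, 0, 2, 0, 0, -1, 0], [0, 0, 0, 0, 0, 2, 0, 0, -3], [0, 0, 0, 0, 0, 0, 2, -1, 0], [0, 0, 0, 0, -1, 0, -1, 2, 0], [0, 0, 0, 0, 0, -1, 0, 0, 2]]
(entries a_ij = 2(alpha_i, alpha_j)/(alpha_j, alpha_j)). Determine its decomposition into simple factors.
The diagram associated to this matrix has two connected components: the simple roots {alpha_1, alpha_2, alpha_3, alpha_4, alpha_5, alpha_7, alpha_8} form a chain of 7 nodes with a double edge at one end; the terminal node there is the unique short simple root (B_7), and {alpha_6, alpha_9} form two nodes joined by a triple edge (G_2). A semisimple Lie algebra decomposes uniquely as the direct sum of simple ideals, one per connected component of its Dynkin diagram, so g ≅ B_7 ⊕ G_2 (dimension 105 + 14 = 119).

B_7 ⊕ G_2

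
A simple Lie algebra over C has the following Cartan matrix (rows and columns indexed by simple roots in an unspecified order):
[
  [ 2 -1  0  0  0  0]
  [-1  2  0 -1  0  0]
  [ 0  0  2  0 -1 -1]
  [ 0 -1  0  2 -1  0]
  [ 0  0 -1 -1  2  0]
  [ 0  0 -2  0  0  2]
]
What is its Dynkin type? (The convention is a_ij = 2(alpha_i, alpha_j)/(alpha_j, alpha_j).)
type C_6

The matrix has rank 6 with 2's on the diagonal. Reading the off-diagonal entries as Dynkin edges (a single edge where a_ij = a_ji = -1; a double or triple edge where a_ij * a_ji = 2 or 3), the diagram is a chain of 6 nodes with a double edge at one end; the terminal node there is the unique long simple root (C_6). One simple-root ordering that puts it in standard form is (alpha_1, alpha_2, alpha_4, alpha_5, alpha_3, alpha_6). So the algebra is type C_6, i.e. sp(12).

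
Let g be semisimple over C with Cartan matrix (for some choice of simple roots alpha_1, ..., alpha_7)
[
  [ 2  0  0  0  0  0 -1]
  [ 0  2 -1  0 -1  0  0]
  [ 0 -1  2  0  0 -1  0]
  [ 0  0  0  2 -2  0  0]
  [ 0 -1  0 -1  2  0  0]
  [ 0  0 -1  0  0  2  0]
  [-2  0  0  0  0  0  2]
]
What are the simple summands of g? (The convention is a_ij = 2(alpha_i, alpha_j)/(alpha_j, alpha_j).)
The diagram associated to this matrix has two connected components: the simple roots {alpha_1, alpha_7} form a chain of 2 nodes with a double edge at one end; the terminal node there is the unique short simple root (B_2), and {alpha_2, alpha_3, alpha_4, alpha_5, alpha_6} form a chain of 5 nodes with a double edge at one end; the terminal node there is the unique long simple root (C_5). A semisimple Lie algebra decomposes uniquely as the direct sum of simple ideals, one per connected component of its Dynkin diagram, so g ≅ B_2 ⊕ C_5 (dimension 10 + 55 = 65).

B_2 (so(5)) + C_5 (sp(10))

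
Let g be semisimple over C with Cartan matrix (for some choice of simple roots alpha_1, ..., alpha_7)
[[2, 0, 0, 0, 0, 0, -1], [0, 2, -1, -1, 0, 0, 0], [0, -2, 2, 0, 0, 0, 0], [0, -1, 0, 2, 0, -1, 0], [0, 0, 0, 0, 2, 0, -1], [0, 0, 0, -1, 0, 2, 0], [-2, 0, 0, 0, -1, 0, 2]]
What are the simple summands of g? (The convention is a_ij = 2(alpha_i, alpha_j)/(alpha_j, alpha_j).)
The diagram associated to this matrix has two connected components: the simple roots {alpha_1, alpha_5, alpha_7} form a chain of 3 nodes with a double edge at one end; the terminal node there is the unique short simple root (B_3), and {alpha_2, alpha_3, alpha_4, alpha_6} form a chain of 4 nodes with a double edge at one end; the terminal node there is the unique long simple root (C_4). A semisimple Lie algebra decomposes uniquely as the direct sum of simple ideals, one per connected component of its Dynkin diagram, so g ≅ B_3 ⊕ C_4 (dimension 21 + 36 = 57).

B_3 ⊕ C_4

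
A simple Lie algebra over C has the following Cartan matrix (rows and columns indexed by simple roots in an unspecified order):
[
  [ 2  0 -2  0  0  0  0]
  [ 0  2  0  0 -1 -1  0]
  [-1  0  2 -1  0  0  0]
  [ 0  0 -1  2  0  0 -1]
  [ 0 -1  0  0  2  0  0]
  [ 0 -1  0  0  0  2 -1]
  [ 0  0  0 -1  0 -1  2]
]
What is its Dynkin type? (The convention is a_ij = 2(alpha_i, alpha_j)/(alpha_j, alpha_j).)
C_7 (sp(14))

The matrix has rank 7 with 2's on the diagonal. Reading the off-diagonal entries as Dynkin edges (a single edge where a_ij = a_ji = -1; a double or triple edge where a_ij * a_ji = 2 or 3), the diagram is a chain of 7 nodes with a double edge at one end; the terminal node there is the unique long simple root (C_7). One simple-root ordering that puts it in standard form is (alpha_5, alpha_2, alpha_6, alpha_7, alpha_4, alpha_3, alpha_1). So the algebra is type C_7, i.e. sp(14).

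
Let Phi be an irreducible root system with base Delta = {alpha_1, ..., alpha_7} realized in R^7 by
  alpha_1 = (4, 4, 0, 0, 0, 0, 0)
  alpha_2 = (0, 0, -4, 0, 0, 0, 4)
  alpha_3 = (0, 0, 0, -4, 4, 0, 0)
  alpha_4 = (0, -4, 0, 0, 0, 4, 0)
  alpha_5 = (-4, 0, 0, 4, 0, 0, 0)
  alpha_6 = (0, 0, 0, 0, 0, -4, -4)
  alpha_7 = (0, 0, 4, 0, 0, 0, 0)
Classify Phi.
B_7 (so(15))

Compute the Cartan integers a_ij = 2(alpha_i, alpha_j)/(alpha_j, alpha_j); the resulting 7x7 Cartan matrix is
[[2, 0, 0, -1, -1, 0, 0], [0, 2, 0, 0, 0, -1, -2], [0, 0, 2, 0, -1, 0, 0], [-1, 0, 0, 2, 0, -1, 0], [-1, 0, -1, 0, 2, 0, 0], [0, -1, 0, -1, 0, 2, 0], [0, -1, 0, 0, 0, 0, 2]].
The roots have two lengths (squared-length ratio 2:1); the short ones are alpha_{7}. The associated Dynkin diagram is a chain of 7 nodes with a double edge at one end; the terminal node there is the unique short simple root (B_7), so the type is B_7 (the algebra so(15)).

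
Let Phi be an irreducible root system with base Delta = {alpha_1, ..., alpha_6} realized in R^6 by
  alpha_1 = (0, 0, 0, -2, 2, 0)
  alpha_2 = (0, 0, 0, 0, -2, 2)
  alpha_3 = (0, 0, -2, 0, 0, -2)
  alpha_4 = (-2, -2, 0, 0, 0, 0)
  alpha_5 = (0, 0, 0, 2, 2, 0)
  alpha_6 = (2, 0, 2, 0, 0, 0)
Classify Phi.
D6

Compute the Cartan integers a_ij = 2(alpha_i, alpha_j)/(alpha_j, alpha_j); the resulting 6x6 Cartan matrix is
[[2, -1, 0, 0, 0, 0], [-1, 2, -1, 0, -1, 0], [0, -1, 2, 0, 0, -1], [0, 0, 0, 2, 0, -1], [0, -1, 0, 0, 2, 0], [0, 0, -1, -1, 0, 2]].
All simple roots have the same length, so the diagram is simply laced. The associated Dynkin diagram is a chain of 4 nodes with a fork of two nodes at one end (D_6), so the type is D_6 (the algebra so(12)).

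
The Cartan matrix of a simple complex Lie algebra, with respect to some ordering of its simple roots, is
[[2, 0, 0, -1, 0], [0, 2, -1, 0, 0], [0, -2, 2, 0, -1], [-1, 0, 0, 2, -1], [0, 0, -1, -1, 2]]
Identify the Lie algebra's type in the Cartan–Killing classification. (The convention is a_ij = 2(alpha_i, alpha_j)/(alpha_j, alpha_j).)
type B_5

The matrix has rank 5 with 2's on the diagonal. Reading the off-diagonal entries as Dynkin edges (a single edge where a_ij = a_ji = -1; a double or triple edge where a_ij * a_ji = 2 or 3), the diagram is a chain of 5 nodes with a double edge at one end; the terminal node there is the unique short simple root (B_5). One simple-root ordering that puts it in standard form is (alpha_1, alpha_4, alpha_5, alpha_3, alpha_2). So the algebra is type B_5, i.e. so(11).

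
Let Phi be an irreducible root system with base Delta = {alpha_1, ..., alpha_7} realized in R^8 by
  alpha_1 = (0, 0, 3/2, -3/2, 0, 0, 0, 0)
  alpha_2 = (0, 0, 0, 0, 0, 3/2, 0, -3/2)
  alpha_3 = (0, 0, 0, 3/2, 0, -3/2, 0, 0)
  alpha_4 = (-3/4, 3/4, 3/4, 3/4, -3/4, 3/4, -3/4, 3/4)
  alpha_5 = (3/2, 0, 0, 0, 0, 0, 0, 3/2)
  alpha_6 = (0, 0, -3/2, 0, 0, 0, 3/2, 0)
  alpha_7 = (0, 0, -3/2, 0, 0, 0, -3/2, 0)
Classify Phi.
E7

Compute the Cartan integers a_ij = 2(alpha_i, alpha_j)/(alpha_j, alpha_j); the resulting 7x7 Cartan matrix is
[[2, 0, -1, 0, 0, -1, -1], [0, 2, -1, 0, -1, 0, 0], [-1, -1, 2, 0, 0, 0, 0], [0, 0, 0, 2, 0, -1, 0], [0, -1, 0, 0, 2, 0, 0], [-1, 0, 0, -1, 0, 2, 0], [-1, 0, 0, 0, 0, 0, 2]].
All simple roots have the same length, so the diagram is simply laced. The associated Dynkin diagram is a chain of 6 nodes with one extra node attached to the third node from one end (E_7), so the type is E_7.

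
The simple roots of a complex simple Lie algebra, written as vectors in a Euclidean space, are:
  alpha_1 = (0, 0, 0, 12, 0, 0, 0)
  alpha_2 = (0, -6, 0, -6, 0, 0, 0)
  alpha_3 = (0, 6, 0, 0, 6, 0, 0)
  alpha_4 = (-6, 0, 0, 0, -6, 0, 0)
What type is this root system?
C_4

Compute the Cartan integers a_ij = 2(alpha_i, alpha_j)/(alpha_j, alpha_j); the resulting 4x4 Cartan matrix is
[[2, -2, 0, 0], [-1, 2, -1, 0], [0, -1, 2, -1], [0, 0, -1, 2]].
The roots have two lengths (squared-length ratio 2:1); the short ones are alpha_{2,3,4}. The associated Dynkin diagram is a chain of 4 nodes with a double edge at one end; the terminal node there is the unique long simple root (C_4), so the type is C_4 (the algebra sp(8)).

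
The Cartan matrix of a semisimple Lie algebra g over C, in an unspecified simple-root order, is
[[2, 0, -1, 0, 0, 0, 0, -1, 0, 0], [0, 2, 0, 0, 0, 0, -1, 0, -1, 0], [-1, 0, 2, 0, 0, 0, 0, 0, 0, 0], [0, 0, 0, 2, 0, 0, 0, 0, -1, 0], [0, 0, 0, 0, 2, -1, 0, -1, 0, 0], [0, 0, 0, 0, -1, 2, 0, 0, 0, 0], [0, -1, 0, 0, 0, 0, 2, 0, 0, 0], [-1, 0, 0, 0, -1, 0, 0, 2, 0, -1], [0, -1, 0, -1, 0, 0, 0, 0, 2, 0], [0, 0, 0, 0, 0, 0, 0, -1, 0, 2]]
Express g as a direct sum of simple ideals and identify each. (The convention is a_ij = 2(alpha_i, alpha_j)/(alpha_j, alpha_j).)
A_4 + E_6

The diagram associated to this matrix has two connected components: the simple roots {alpha_2, alpha_4, alpha_7, alpha_9} form a chain of 4 nodes with single edges (A_4), and {alpha_1, alpha_3, alpha_5, alpha_6, alpha_8, alpha_10} form a chain of 5 nodes with one extra node attached to the third node from one end (E_6). A semisimple Lie algebra decomposes uniquely as the direct sum of simple ideals, one per connected component of its Dynkin diagram, so g ≅ A_4 ⊕ E_6 (dimension 24 + 78 = 102).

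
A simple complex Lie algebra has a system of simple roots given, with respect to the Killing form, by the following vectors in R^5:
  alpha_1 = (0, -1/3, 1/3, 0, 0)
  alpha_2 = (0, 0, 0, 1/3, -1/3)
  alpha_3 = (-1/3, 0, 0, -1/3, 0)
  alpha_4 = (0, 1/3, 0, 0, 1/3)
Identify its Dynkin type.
Compute the Cartan integers a_ij = 2(alpha_i, alpha_j)/(alpha_j, alpha_j); the resulting 4x4 Cartan matrix is
[[2, 0, 0, -1], [0, 2, -1, -1], [0, -1, 2, 0], [-1, -1, 0, 2]].
All simple roots have the same length, so the diagram is simply laced. The associated Dynkin diagram is a chain of 4 nodes with single edges (A_4), so the type is A_4 (the algebra sl(5)).

type A_4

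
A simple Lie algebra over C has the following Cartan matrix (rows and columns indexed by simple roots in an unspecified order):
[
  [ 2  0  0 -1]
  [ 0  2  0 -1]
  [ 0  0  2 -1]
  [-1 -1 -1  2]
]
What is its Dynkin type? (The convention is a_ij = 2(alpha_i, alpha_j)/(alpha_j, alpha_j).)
The matrix has rank 4 with 2's on the diagonal. Reading the off-diagonal entries as Dynkin edges (a single edge where a_ij = a_ji = -1; a double or triple edge where a_ij * a_ji = 2 or 3), the diagram is a chain of 2 nodes with a fork of two nodes at one end (D_4). One simple-root ordering that puts it in standard form is (alpha_2, alpha_4, alpha_1, alpha_3). So the algebra is type D_4, i.e. so(8).

type D_4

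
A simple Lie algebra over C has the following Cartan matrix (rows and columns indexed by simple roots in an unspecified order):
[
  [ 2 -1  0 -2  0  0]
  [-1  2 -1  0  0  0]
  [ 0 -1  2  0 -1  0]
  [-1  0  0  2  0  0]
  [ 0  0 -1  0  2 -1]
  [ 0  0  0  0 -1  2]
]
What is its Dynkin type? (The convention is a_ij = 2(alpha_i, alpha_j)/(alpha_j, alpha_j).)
B_6 (so(13))

The matrix has rank 6 with 2's on the diagonal. Reading the off-diagonal entries as Dynkin edges (a single edge where a_ij = a_ji = -1; a double or triple edge where a_ij * a_ji = 2 or 3), the diagram is a chain of 6 nodes with a double edge at one end; the terminal node there is the unique short simple root (B_6). One simple-root ordering that puts it in standard form is (alpha_6, alpha_5, alpha_3, alpha_2, alpha_1, alpha_4). So the algebra is type B_6, i.e. so(13).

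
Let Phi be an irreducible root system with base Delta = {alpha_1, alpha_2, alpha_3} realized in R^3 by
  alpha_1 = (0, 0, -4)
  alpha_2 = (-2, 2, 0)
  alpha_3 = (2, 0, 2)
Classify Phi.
C_3 (sp(6))

Compute the Cartan integers a_ij = 2(alpha_i, alpha_j)/(alpha_j, alpha_j); the resulting 3x3 Cartan matrix is
[[2, 0, -2], [0, 2, -1], [-1, -1, 2]].
The roots have two lengths (squared-length ratio 2:1); the short ones are alpha_{2,3}. The associated Dynkin diagram is a chain of 3 nodes with a double edge at one end; the terminal node there is the unique long simple root (C_3), so the type is C_3 (the algebra sp(6)).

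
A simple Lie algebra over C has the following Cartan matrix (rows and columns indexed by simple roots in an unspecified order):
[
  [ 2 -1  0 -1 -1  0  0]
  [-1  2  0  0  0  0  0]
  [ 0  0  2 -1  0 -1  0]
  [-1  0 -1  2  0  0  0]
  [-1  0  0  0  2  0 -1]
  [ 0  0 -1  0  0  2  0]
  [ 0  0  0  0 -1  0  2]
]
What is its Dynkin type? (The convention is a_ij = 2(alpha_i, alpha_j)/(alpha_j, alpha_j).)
The matrix has rank 7 with 2's on the diagonal. Reading the off-diagonal entries as Dynkin edges (a single edge where a_ij = a_ji = -1; a double or triple edge where a_ij * a_ji = 2 or 3), the diagram is a chain of 6 nodes with one extra node attached to the third node from one end (E_7). One simple-root ordering that puts it in standard form is (alpha_7, alpha_2, alpha_5, alpha_1, alpha_4, alpha_3, alpha_6). So the algebra is type E_7.

E_7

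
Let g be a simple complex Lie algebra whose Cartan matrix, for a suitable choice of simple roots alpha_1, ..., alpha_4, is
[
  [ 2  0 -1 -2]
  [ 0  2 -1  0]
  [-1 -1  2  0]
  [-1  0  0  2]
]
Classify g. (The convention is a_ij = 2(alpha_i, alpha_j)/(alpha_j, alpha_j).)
type B_4

The matrix has rank 4 with 2's on the diagonal. Reading the off-diagonal entries as Dynkin edges (a single edge where a_ij = a_ji = -1; a double or triple edge where a_ij * a_ji = 2 or 3), the diagram is a chain of 4 nodes with a double edge at one end; the terminal node there is the unique short simple root (B_4). One simple-root ordering that puts it in standard form is (alpha_2, alpha_3, alpha_1, alpha_4). So the algebra is type B_4, i.e. so(9).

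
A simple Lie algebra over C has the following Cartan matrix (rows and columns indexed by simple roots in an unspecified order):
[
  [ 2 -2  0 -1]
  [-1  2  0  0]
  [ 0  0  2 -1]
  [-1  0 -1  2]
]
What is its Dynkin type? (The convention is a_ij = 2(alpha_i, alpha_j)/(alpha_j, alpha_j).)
The matrix has rank 4 with 2's on the diagonal. Reading the off-diagonal entries as Dynkin edges (a single edge where a_ij = a_ji = -1; a double or triple edge where a_ij * a_ji = 2 or 3), the diagram is a chain of 4 nodes with a double edge at one end; the terminal node there is the unique short simple root (B_4). One simple-root ordering that puts it in standard form is (alpha_3, alpha_4, alpha_1, alpha_2). So the algebra is type B_4, i.e. so(9).

B_4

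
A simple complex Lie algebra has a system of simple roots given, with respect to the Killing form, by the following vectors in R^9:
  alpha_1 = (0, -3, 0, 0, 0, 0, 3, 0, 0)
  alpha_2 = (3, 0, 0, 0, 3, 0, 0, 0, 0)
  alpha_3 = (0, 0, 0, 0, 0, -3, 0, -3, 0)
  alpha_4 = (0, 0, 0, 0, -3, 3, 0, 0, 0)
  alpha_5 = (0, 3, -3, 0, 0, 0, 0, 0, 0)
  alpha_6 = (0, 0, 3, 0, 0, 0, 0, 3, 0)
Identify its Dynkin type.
A_6

Compute the Cartan integers a_ij = 2(alpha_i, alpha_j)/(alpha_j, alpha_j); the resulting 6x6 Cartan matrix is
[[2, 0, 0, 0, -1, 0], [0, 2, 0, -1, 0, 0], [0, 0, 2, -1, 0, -1], [0, -1, -1, 2, 0, 0], [-1, 0, 0, 0, 2, -1], [0, 0, -1, 0, -1, 2]].
All simple roots have the same length, so the diagram is simply laced. The associated Dynkin diagram is a chain of 6 nodes with single edges (A_6), so the type is A_6 (the algebra sl(7)).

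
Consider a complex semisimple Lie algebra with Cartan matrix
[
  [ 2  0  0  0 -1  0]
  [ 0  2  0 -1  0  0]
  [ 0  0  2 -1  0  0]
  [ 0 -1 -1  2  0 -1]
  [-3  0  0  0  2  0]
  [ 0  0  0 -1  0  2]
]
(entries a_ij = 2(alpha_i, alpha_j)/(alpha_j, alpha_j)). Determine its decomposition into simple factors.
The diagram associated to this matrix has two connected components: the simple roots {alpha_2, alpha_3, alpha_4, alpha_6} form a chain of 2 nodes with a fork of two nodes at one end (D_4), and {alpha_1, alpha_5} form two nodes joined by a triple edge (G_2). A semisimple Lie algebra decomposes uniquely as the direct sum of simple ideals, one per connected component of its Dynkin diagram, so g ≅ D_4 ⊕ G_2 (dimension 28 + 14 = 42).

D_4 (so(8)) + G_2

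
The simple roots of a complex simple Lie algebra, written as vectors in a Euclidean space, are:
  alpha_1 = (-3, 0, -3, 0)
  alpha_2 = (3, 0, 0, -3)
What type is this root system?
Compute the Cartan integers a_ij = 2(alpha_i, alpha_j)/(alpha_j, alpha_j); the resulting 2x2 Cartan matrix is
[[2, -1], [-1, 2]].
All simple roots have the same length, so the diagram is simply laced. The associated Dynkin diagram is a chain of 2 nodes with single edges (A_2), so the type is A_2 (the algebra sl(3)).

A_2 (sl(3))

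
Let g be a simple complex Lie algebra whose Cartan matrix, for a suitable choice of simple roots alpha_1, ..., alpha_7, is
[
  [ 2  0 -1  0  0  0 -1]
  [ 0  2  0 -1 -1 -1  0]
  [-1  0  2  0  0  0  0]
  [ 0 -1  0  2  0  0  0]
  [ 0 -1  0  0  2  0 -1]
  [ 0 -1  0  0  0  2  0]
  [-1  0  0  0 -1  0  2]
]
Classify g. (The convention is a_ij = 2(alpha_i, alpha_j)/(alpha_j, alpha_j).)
D_7 (so(14))

The matrix has rank 7 with 2's on the diagonal. Reading the off-diagonal entries as Dynkin edges (a single edge where a_ij = a_ji = -1; a double or triple edge where a_ij * a_ji = 2 or 3), the diagram is a chain of 5 nodes with a fork of two nodes at one end (D_7). One simple-root ordering that puts it in standard form is (alpha_3, alpha_1, alpha_7, alpha_5, alpha_2, alpha_4, alpha_6). So the algebra is type D_7, i.e. so(14).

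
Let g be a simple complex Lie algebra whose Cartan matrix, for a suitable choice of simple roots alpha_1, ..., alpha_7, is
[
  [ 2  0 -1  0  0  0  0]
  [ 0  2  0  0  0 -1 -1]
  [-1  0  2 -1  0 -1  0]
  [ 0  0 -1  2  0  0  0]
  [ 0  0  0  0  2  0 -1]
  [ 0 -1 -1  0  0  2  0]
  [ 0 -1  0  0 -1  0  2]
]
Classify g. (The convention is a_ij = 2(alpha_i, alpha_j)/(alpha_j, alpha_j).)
The matrix has rank 7 with 2's on the diagonal. Reading the off-diagonal entries as Dynkin edges (a single edge where a_ij = a_ji = -1; a double or triple edge where a_ij * a_ji = 2 or 3), the diagram is a chain of 5 nodes with a fork of two nodes at one end (D_7). One simple-root ordering that puts it in standard form is (alpha_5, alpha_7, alpha_2, alpha_6, alpha_3, alpha_4, alpha_1). So the algebra is type D_7, i.e. so(14).

D_7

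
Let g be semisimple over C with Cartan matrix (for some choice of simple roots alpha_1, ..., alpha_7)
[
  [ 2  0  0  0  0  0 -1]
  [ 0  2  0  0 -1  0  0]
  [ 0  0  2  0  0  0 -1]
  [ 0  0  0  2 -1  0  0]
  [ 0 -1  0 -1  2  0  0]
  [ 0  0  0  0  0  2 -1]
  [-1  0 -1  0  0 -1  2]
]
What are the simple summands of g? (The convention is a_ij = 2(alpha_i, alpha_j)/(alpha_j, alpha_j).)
The diagram associated to this matrix has two connected components: the simple roots {alpha_2, alpha_4, alpha_5} form a chain of 3 nodes with single edges (A_3), and {alpha_1, alpha_3, alpha_6, alpha_7} form a chain of 2 nodes with a fork of two nodes at one end (D_4). A semisimple Lie algebra decomposes uniquely as the direct sum of simple ideals, one per connected component of its Dynkin diagram, so g ≅ A_3 ⊕ D_4 (dimension 15 + 28 = 43).

A3 + D4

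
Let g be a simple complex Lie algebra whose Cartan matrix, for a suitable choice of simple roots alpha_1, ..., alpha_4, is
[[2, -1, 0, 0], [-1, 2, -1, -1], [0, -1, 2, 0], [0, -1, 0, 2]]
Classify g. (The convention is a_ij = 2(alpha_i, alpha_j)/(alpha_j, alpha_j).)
D4

The matrix has rank 4 with 2's on the diagonal. Reading the off-diagonal entries as Dynkin edges (a single edge where a_ij = a_ji = -1; a double or triple edge where a_ij * a_ji = 2 or 3), the diagram is a chain of 2 nodes with a fork of two nodes at one end (D_4). One simple-root ordering that puts it in standard form is (alpha_3, alpha_2, alpha_1, alpha_4). So the algebra is type D_4, i.e. so(8).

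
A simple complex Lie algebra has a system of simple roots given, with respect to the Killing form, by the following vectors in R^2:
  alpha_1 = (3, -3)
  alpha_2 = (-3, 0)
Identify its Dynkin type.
B_2 (so(5))

Compute the Cartan integers a_ij = 2(alpha_i, alpha_j)/(alpha_j, alpha_j); the resulting 2x2 Cartan matrix is
[[2, -2], [-1, 2]].
The roots have two lengths (squared-length ratio 2:1); the short ones are alpha_{2}. The associated Dynkin diagram is a chain of 2 nodes with a double edge at one end; the terminal node there is the unique short simple root (B_2), so the type is B_2 (the algebra so(5)).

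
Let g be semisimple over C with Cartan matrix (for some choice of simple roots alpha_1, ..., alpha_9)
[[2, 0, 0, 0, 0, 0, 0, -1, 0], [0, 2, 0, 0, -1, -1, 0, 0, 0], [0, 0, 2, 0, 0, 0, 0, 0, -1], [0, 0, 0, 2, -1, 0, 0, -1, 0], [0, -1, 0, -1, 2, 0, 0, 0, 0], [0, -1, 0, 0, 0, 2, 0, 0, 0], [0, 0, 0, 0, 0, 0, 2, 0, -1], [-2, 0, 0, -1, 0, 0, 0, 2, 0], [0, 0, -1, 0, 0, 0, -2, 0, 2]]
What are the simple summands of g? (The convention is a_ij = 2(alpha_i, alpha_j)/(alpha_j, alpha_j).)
The diagram associated to this matrix has two connected components: the simple roots {alpha_3, alpha_7, alpha_9} form a chain of 3 nodes with a double edge at one end; the terminal node there is the unique short simple root (B_3), and {alpha_1, alpha_2, alpha_4, alpha_5, alpha_6, alpha_8} form a chain of 6 nodes with a double edge at one end; the terminal node there is the unique short simple root (B_6). A semisimple Lie algebra decomposes uniquely as the direct sum of simple ideals, one per connected component of its Dynkin diagram, so g ≅ B_3 ⊕ B_6 (dimension 21 + 78 = 99).

type B_3 + type B_6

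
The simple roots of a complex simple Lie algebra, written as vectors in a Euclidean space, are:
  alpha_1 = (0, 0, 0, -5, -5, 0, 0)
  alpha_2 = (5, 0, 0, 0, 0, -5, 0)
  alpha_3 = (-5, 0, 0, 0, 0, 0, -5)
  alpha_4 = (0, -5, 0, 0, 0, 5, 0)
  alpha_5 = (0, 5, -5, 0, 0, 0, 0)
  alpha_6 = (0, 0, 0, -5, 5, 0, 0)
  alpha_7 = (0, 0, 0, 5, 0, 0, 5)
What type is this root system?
type D_7

Compute the Cartan integers a_ij = 2(alpha_i, alpha_j)/(alpha_j, alpha_j); the resulting 7x7 Cartan matrix is
[[2, 0, 0, 0, 0, 0, -1], [0, 2, -1, -1, 0, 0, 0], [0, -1, 2, 0, 0, 0, -1], [0, -1, 0, 2, -1, 0, 0], [0, 0, 0, -1, 2, 0, 0], [0, 0, 0, 0, 0, 2, -1], [-1, 0, -1, 0, 0, -1, 2]].
All simple roots have the same length, so the diagram is simply laced. The associated Dynkin diagram is a chain of 5 nodes with a fork of two nodes at one end (D_7), so the type is D_7 (the algebra so(14)).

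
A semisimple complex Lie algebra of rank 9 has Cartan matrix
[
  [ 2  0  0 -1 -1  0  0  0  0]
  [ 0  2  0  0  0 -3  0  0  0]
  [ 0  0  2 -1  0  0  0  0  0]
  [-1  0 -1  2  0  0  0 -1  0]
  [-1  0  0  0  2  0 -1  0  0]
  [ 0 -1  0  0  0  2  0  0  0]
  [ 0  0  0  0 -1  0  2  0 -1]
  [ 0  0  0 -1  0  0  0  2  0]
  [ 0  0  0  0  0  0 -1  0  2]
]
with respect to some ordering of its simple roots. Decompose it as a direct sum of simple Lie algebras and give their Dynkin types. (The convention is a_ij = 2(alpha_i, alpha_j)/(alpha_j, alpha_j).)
type D_7 + type G_2

The diagram associated to this matrix has two connected components: the simple roots {alpha_1, alpha_3, alpha_4, alpha_5, alpha_7, alpha_8, alpha_9} form a chain of 5 nodes with a fork of two nodes at one end (D_7), and {alpha_2, alpha_6} form two nodes joined by a triple edge (G_2). A semisimple Lie algebra decomposes uniquely as the direct sum of simple ideals, one per connected component of its Dynkin diagram, so g ≅ D_7 ⊕ G_2 (dimension 91 + 14 = 105).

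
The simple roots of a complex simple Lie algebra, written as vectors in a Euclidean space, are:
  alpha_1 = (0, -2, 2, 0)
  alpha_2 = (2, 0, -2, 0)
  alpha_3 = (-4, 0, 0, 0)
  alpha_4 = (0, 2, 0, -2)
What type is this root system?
Compute the Cartan integers a_ij = 2(alpha_i, alpha_j)/(alpha_j, alpha_j); the resulting 4x4 Cartan matrix is
[[2, -1, 0, -1], [-1, 2, -1, 0], [0, -2, 2, 0], [-1, 0, 0, 2]].
The roots have two lengths (squared-length ratio 2:1); the short ones are alpha_{1,2,4}. The associated Dynkin diagram is a chain of 4 nodes with a double edge at one end; the terminal node there is the unique long simple root (C_4), so the type is C_4 (the algebra sp(8)).

type C_4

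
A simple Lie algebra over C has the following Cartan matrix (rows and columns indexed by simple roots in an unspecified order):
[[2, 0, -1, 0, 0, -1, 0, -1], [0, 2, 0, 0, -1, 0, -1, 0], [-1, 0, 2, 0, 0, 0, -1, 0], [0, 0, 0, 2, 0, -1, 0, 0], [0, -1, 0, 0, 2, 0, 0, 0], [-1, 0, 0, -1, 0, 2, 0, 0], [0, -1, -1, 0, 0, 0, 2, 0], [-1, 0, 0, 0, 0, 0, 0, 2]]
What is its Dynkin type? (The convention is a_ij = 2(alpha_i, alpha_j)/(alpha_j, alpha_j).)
The matrix has rank 8 with 2's on the diagonal. Reading the off-diagonal entries as Dynkin edges (a single edge where a_ij = a_ji = -1; a double or triple edge where a_ij * a_ji = 2 or 3), the diagram is a chain of 7 nodes with one extra node attached to the third node from one end (E_8). One simple-root ordering that puts it in standard form is (alpha_4, alpha_8, alpha_6, alpha_1, alpha_3, alpha_7, alpha_2, alpha_5). So the algebra is type E_8.

type E_8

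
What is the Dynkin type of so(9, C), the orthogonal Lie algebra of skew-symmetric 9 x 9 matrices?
type B_4

This is so(9) with 9 odd, which has dimension 9(9-1)/2 = 36 and rank (9-1)/2 = 4. In the classification of classical Lie algebras, the orthogonal algebra so(2n+1) in an odd number of variables has type B_n; here n = 4, so the Dynkin diagram is a chain of 4 nodes with a double edge at one end; the terminal node there is the unique short simple root (B_4). Hence the type is B_4.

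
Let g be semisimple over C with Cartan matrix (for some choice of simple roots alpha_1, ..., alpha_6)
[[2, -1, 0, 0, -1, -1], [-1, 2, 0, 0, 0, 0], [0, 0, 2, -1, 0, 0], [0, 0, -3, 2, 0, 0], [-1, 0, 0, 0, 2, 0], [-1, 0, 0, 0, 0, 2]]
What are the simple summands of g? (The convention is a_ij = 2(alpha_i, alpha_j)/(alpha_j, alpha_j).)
D_4 ⊕ G_2

The diagram associated to this matrix has two connected components: the simple roots {alpha_1, alpha_2, alpha_5, alpha_6} form a chain of 2 nodes with a fork of two nodes at one end (D_4), and {alpha_3, alpha_4} form two nodes joined by a triple edge (G_2). A semisimple Lie algebra decomposes uniquely as the direct sum of simple ideals, one per connected component of its Dynkin diagram, so g ≅ D_4 ⊕ G_2 (dimension 28 + 14 = 42).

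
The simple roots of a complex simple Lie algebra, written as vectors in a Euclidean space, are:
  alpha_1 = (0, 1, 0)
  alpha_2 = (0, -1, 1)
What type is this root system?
Compute the Cartan integers a_ij = 2(alpha_i, alpha_j)/(alpha_j, alpha_j); the resulting 2x2 Cartan matrix is
[[2, -1], [-2, 2]].
The roots have two lengths (squared-length ratio 2:1); the short ones are alpha_{1}. The associated Dynkin diagram is a chain of 2 nodes with a double edge at one end; the terminal node there is the unique short simple root (B_2), so the type is B_2 (the algebra so(5)).

B_2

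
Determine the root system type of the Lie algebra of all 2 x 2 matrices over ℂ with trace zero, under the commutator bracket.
This is sl(2), which has dimension 2^2 - 1 = 3 and rank 2 - 1 = 1 (a Cartan subalgebra is the diagonal traceless matrices). In the classification of classical Lie algebras, the special linear algebra sl(n+1) has type A_n; here n = 1, so the Dynkin diagram is a chain of 1 nodes with single edges (A_1). Hence the type is A_1.

A_1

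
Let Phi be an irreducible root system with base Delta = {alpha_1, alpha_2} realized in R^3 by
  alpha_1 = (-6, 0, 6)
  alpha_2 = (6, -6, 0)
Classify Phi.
type A_2

Compute the Cartan integers a_ij = 2(alpha_i, alpha_j)/(alpha_j, alpha_j); the resulting 2x2 Cartan matrix is
[[2, -1], [-1, 2]].
All simple roots have the same length, so the diagram is simply laced. The associated Dynkin diagram is a chain of 2 nodes with single edges (A_2), so the type is A_2 (the algebra sl(3)).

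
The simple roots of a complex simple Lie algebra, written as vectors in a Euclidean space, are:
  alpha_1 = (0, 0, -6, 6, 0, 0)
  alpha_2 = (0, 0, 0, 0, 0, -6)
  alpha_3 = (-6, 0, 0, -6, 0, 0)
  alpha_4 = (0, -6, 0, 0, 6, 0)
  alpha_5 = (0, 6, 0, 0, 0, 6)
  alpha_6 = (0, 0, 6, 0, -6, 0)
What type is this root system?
B_6

Compute the Cartan integers a_ij = 2(alpha_i, alpha_j)/(alpha_j, alpha_j); the resulting 6x6 Cartan matrix is
[[2, 0, -1, 0, 0, -1], [0, 2, 0, 0, -1, 0], [-1, 0, 2, 0, 0, 0], [0, 0, 0, 2, -1, -1], [0, -2, 0, -1, 2, 0], [-1, 0, 0, -1, 0, 2]].
The roots have two lengths (squared-length ratio 2:1); the short ones are alpha_{2}. The associated Dynkin diagram is a chain of 6 nodes with a double edge at one end; the terminal node there is the unique short simple root (B_6), so the type is B_6 (the algebra so(13)).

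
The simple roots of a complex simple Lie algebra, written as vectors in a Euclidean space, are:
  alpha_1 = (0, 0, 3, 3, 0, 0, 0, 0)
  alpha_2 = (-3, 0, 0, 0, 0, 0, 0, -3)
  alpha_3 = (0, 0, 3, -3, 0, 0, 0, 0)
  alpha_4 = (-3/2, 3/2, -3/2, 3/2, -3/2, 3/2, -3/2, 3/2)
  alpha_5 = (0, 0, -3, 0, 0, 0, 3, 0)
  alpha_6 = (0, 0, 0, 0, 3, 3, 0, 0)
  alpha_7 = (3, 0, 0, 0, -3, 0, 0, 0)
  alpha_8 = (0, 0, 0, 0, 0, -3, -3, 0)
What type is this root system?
E_8

Compute the Cartan integers a_ij = 2(alpha_i, alpha_j)/(alpha_j, alpha_j); the resulting 8x8 Cartan matrix is
[[2, 0, 0, 0, -1, 0, 0, 0], [0, 2, 0, 0, 0, 0, -1, 0], [0, 0, 2, -1, -1, 0, 0, 0], [0, 0, -1, 2, 0, 0, 0, 0], [-1, 0, -1, 0, 2, 0, 0, -1], [0, 0, 0, 0, 0, 2, -1, -1], [0, -1, 0, 0, 0, -1, 2, 0], [0, 0, 0, 0, -1, -1, 0, 2]].
All simple roots have the same length, so the diagram is simply laced. The associated Dynkin diagram is a chain of 7 nodes with one extra node attached to the third node from one end (E_8), so the type is E_8.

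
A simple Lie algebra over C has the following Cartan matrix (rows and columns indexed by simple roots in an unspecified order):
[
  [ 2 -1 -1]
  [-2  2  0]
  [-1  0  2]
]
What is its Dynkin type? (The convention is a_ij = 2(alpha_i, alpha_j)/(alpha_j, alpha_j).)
The matrix has rank 3 with 2's on the diagonal. Reading the off-diagonal entries as Dynkin edges (a single edge where a_ij = a_ji = -1; a double or triple edge where a_ij * a_ji = 2 or 3), the diagram is a chain of 3 nodes with a double edge at one end; the terminal node there is the unique long simple root (C_3). One simple-root ordering that puts it in standard form is (alpha_3, alpha_1, alpha_2). So the algebra is type C_3, i.e. sp(6).

type C_3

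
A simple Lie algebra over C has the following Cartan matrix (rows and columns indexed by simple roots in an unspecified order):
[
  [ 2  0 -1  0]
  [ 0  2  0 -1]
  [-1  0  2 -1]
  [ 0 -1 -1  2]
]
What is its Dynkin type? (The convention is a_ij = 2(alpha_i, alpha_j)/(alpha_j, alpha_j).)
The matrix has rank 4 with 2's on the diagonal. Reading the off-diagonal entries as Dynkin edges (a single edge where a_ij = a_ji = -1; a double or triple edge where a_ij * a_ji = 2 or 3), the diagram is a chain of 4 nodes with single edges (A_4). One simple-root ordering that puts it in standard form is (alpha_1, alpha_3, alpha_4, alpha_2). So the algebra is type A_4, i.e. sl(5).

A4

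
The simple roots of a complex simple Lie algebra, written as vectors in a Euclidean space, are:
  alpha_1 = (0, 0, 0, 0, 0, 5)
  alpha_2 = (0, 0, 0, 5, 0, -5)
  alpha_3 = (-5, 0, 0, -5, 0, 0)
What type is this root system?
Compute the Cartan integers a_ij = 2(alpha_i, alpha_j)/(alpha_j, alpha_j); the resulting 3x3 Cartan matrix is
[[2, -1, 0], [-2, 2, -1], [0, -1, 2]].
The roots have two lengths (squared-length ratio 2:1); the short ones are alpha_{1}. The associated Dynkin diagram is a chain of 3 nodes with a double edge at one end; the terminal node there is the unique short simple root (B_3), so the type is B_3 (the algebra so(7)).

type B_3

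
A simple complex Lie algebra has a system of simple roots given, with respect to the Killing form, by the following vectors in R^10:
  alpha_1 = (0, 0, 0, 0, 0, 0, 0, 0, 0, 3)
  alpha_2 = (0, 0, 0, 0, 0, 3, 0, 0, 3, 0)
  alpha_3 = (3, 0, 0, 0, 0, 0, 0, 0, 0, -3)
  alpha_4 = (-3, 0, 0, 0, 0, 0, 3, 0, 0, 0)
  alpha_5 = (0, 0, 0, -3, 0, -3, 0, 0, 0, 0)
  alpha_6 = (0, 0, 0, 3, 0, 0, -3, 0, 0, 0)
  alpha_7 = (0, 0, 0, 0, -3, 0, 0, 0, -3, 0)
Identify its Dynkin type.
Compute the Cartan integers a_ij = 2(alpha_i, alpha_j)/(alpha_j, alpha_j); the resulting 7x7 Cartan matrix is
[[2, 0, -1, 0, 0, 0, 0], [0, 2, 0, 0, -1, 0, -1], [-2, 0, 2, -1, 0, 0, 0], [0, 0, -1, 2, 0, -1, 0], [0, -1, 0, 0, 2, -1, 0], [0, 0, 0, -1, -1, 2, 0], [0, -1, 0, 0, 0, 0, 2]].
The roots have two lengths (squared-length ratio 2:1); the short ones are alpha_{1}. The associated Dynkin diagram is a chain of 7 nodes with a double edge at one end; the terminal node there is the unique short simple root (B_7), so the type is B_7 (the algebra so(15)).

B7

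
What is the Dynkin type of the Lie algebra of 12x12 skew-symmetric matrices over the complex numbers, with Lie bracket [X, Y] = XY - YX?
D_6 (so(12))

This is so(12) with 12 even, which has dimension 12(12-1)/2 = 66 and rank 12/2 = 6. In the classification of classical Lie algebras, the orthogonal algebra so(2n) in an even number of variables has type D_n; here n = 6, so the Dynkin diagram is a chain of 4 nodes with a fork of two nodes at one end (D_6). Hence the type is D_6.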